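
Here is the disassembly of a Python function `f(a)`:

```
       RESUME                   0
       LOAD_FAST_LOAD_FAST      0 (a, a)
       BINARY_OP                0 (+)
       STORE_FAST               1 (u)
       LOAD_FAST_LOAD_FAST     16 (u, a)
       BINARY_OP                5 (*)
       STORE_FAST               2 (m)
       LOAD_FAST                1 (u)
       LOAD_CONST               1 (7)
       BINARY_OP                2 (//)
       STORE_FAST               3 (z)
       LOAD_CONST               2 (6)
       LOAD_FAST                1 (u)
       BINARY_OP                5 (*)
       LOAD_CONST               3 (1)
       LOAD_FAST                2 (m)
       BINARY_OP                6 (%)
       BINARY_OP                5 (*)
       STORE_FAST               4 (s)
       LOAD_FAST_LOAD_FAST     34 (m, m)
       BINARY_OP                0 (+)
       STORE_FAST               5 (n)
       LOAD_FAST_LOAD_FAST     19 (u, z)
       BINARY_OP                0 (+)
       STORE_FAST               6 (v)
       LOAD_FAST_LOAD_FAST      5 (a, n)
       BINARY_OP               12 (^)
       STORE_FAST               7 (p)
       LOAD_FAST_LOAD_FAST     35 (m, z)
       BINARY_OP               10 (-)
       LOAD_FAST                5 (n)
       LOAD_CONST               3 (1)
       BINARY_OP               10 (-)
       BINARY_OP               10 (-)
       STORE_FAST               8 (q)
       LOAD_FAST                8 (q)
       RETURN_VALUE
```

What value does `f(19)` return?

-726

LOAD_FAST_LOAD_FAST a,a → push 19,19. Stack: [19, 19]
BINARY_OP + → 19 + 19 = 38. Stack: [38]
STORE_FAST u → u=38. Stack: []
LOAD_FAST_LOAD_FAST u,a → push 38,19. Stack: [38, 19]
BINARY_OP * → 38 * 19 = 722. Stack: [722]
STORE_FAST m → m=722. Stack: []
LOAD_FAST u → push 38. Stack: [38]
LOAD_CONST → push 7. Stack: [38, 7]
BINARY_OP // → 38 // 7 = 5. Stack: [5]
STORE_FAST z → z=5. Stack: []
LOAD_CONST → push 6. Stack: [6]
LOAD_FAST u → push 38. Stack: [6, 38]
BINARY_OP * → 6 * 38 = 228. Stack: [228]
LOAD_CONST → push 1. Stack: [228, 1]
LOAD_FAST m → push 722. Stack: [228, 1, 722]
BINARY_OP % → 1 % 722 = 1. Stack: [228, 1]
BINARY_OP * → 228 * 1 = 228. Stack: [228]
STORE_FAST s → s=228. Stack: []
LOAD_FAST_LOAD_FAST m,m → push 722,722. Stack: [722, 722]
BINARY_OP + → 722 + 722 = 1444. Stack: [1444]
STORE_FAST n → n=1444. Stack: []
LOAD_FAST_LOAD_FAST u,z → push 38,5. Stack: [38, 5]
BINARY_OP + → 38 + 5 = 43. Stack: [43]
STORE_FAST v → v=43. Stack: []
LOAD_FAST_LOAD_FAST a,n → push 19,1444. Stack: [19, 1444]
BINARY_OP ^ → 19 ^ 1444 = 1463. Stack: [1463]
STORE_FAST p → p=1463. Stack: []
LOAD_FAST_LOAD_FAST m,z → push 722,5. Stack: [722, 5]
BINARY_OP - → 722 - 5 = 717. Stack: [717]
LOAD_FAST n → push 1444. Stack: [717, 1444]
LOAD_CONST → push 1. Stack: [717, 1444, 1]
BINARY_OP - → 1444 - 1 = 1443. Stack: [717, 1443]
BINARY_OP - → 717 - 1443 = -726. Stack: [-726]
STORE_FAST q → q=-726. Stack: []
LOAD_FAST q → push -726. Stack: [-726]
RETURN_VALUE → return -726.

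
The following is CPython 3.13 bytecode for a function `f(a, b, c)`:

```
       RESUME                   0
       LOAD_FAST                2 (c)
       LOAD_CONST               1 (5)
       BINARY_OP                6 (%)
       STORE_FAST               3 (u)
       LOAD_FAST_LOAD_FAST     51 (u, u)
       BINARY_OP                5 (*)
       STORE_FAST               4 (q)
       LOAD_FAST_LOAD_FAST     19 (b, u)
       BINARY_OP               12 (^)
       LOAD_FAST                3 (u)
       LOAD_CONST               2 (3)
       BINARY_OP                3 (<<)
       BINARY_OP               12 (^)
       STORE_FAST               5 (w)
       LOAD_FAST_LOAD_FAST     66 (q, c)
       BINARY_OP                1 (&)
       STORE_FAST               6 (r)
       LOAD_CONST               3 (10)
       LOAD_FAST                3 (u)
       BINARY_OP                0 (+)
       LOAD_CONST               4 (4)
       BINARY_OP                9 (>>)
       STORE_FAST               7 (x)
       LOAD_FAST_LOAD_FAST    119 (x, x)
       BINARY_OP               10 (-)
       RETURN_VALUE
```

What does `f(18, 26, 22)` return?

LOAD_FAST c → push 22. Stack: [22]
LOAD_CONST → push 5. Stack: [22, 5]
BINARY_OP % → 22 % 5 = 2. Stack: [2]
STORE_FAST u → u=2. Stack: []
LOAD_FAST_LOAD_FAST u,u → push 2,2. Stack: [2, 2]
BINARY_OP * → 2 * 2 = 4. Stack: [4]
STORE_FAST q → q=4. Stack: []
LOAD_FAST_LOAD_FAST b,u → push 26,2. Stack: [26, 2]
BINARY_OP ^ → 26 ^ 2 = 24. Stack: [24]
LOAD_FAST u → push 2. Stack: [24, 2]
LOAD_CONST → push 3. Stack: [24, 2, 3]
BINARY_OP << → 2 << 3 = 16. Stack: [24, 16]
BINARY_OP ^ → 24 ^ 16 = 8. Stack: [8]
STORE_FAST w → w=8. Stack: []
LOAD_FAST_LOAD_FAST q,c → push 4,22. Stack: [4, 22]
BINARY_OP & → 4 & 22 = 4. Stack: [4]
STORE_FAST r → r=4. Stack: []
LOAD_CONST → push 10. Stack: [10]
LOAD_FAST u → push 2. Stack: [10, 2]
BINARY_OP + → 10 + 2 = 12. Stack: [12]
LOAD_CONST → push 4. Stack: [12, 4]
BINARY_OP >> → 12 >> 4 = 0. Stack: [0]
STORE_FAST x → x=0. Stack: []
LOAD_FAST_LOAD_FAST x,x → push 0,0. Stack: [0, 0]
BINARY_OP - → 0 - 0 = 0. Stack: [0]
RETURN_VALUE → return 0.

0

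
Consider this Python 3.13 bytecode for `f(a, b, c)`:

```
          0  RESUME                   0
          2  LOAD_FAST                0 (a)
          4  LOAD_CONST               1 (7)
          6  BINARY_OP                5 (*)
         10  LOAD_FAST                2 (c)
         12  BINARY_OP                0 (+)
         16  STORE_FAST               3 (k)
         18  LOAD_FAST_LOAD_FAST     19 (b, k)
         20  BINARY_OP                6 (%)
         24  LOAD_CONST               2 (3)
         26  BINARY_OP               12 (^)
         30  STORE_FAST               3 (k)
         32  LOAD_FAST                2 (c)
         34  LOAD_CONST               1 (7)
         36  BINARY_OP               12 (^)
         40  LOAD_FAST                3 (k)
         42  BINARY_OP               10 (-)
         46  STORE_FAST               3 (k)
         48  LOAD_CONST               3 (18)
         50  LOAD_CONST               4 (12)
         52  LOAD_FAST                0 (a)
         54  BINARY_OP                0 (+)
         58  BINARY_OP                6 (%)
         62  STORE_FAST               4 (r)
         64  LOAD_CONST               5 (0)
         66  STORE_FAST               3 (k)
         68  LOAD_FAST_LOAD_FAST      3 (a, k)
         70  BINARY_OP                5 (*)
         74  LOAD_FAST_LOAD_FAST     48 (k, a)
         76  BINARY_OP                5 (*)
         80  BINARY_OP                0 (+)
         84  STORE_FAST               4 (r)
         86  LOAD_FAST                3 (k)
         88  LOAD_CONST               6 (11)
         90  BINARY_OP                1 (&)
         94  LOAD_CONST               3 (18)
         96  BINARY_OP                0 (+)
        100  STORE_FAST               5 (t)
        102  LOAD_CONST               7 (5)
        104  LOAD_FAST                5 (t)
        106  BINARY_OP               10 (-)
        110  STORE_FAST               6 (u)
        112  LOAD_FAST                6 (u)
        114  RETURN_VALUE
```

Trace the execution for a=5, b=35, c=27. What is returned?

-13

LOAD_FAST a → push 5. Stack: [5]
LOAD_CONST → push 7. Stack: [5, 7]
BINARY_OP * → 5 * 7 = 35. Stack: [35]
LOAD_FAST c → push 27. Stack: [35, 27]
BINARY_OP + → 35 + 27 = 62. Stack: [62]
STORE_FAST k → k=62. Stack: []
LOAD_FAST_LOAD_FAST b,k → push 35,62. Stack: [35, 62]
BINARY_OP % → 35 % 62 = 35. Stack: [35]
LOAD_CONST → push 3. Stack: [35, 3]
BINARY_OP ^ → 35 ^ 3 = 32. Stack: [32]
STORE_FAST k → k=32. Stack: []
LOAD_FAST c → push 27. Stack: [27]
LOAD_CONST → push 7. Stack: [27, 7]
BINARY_OP ^ → 27 ^ 7 = 28. Stack: [28]
LOAD_FAST k → push 32. Stack: [28, 32]
BINARY_OP - → 28 - 32 = -4. Stack: [-4]
STORE_FAST k → k=-4. Stack: []
LOAD_CONST → push 18. Stack: [18]
LOAD_CONST → push 12. Stack: [18, 12]
LOAD_FAST a → push 5. Stack: [18, 12, 5]
BINARY_OP + → 12 + 5 = 17. Stack: [18, 17]
BINARY_OP % → 18 % 17 = 1. Stack: [1]
STORE_FAST r → r=1. Stack: []
LOAD_CONST → push 0. Stack: [0]
STORE_FAST k → k=0. Stack: []
LOAD_FAST_LOAD_FAST a,k → push 5,0. Stack: [5, 0]
BINARY_OP * → 5 * 0 = 0. Stack: [0]
LOAD_FAST_LOAD_FAST k,a → push 0,5. Stack: [0, 0, 5]
BINARY_OP * → 0 * 5 = 0. Stack: [0, 0]
BINARY_OP + → 0 + 0 = 0. Stack: [0]
STORE_FAST r → r=0. Stack: []
LOAD_FAST k → push 0. Stack: [0]
LOAD_CONST → push 11. Stack: [0, 11]
BINARY_OP & → 0 & 11 = 0. Stack: [0]
LOAD_CONST → push 18. Stack: [0, 18]
BINARY_OP + → 0 + 18 = 18. Stack: [18]
STORE_FAST t → t=18. Stack: []
LOAD_CONST → push 5. Stack: [5]
LOAD_FAST t → push 18. Stack: [5, 18]
BINARY_OP - → 5 - 18 = -13. Stack: [-13]
STORE_FAST u → u=-13. Stack: []
LOAD_FAST u → push -13. Stack: [-13]
RETURN_VALUE → return -13.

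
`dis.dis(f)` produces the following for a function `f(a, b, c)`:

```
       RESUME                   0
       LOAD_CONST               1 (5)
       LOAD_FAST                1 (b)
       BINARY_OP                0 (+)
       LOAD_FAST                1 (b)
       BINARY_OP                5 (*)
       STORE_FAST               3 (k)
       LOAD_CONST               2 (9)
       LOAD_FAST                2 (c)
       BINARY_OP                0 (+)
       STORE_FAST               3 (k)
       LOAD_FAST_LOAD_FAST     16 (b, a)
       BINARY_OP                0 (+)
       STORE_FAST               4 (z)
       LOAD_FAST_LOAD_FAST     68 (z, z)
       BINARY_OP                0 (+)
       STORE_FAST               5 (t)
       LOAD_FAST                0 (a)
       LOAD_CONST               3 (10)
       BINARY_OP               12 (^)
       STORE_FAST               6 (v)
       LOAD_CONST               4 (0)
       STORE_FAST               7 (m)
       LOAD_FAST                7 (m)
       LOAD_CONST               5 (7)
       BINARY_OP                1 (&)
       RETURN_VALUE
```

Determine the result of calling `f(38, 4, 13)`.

LOAD_CONST → push 5. Stack: [5]
LOAD_FAST b → push 4. Stack: [5, 4]
BINARY_OP + → 5 + 4 = 9. Stack: [9]
LOAD_FAST b → push 4. Stack: [9, 4]
BINARY_OP * → 9 * 4 = 36. Stack: [36]
STORE_FAST k → k=36. Stack: []
LOAD_CONST → push 9. Stack: [9]
LOAD_FAST c → push 13. Stack: [9, 13]
BINARY_OP + → 9 + 13 = 22. Stack: [22]
STORE_FAST k → k=22. Stack: []
LOAD_FAST_LOAD_FAST b,a → push 4,38. Stack: [4, 38]
BINARY_OP + → 4 + 38 = 42. Stack: [42]
STORE_FAST z → z=42. Stack: []
LOAD_FAST_LOAD_FAST z,z → push 42,42. Stack: [42, 42]
BINARY_OP + → 42 + 42 = 84. Stack: [84]
STORE_FAST t → t=84. Stack: []
LOAD_FAST a → push 38. Stack: [38]
LOAD_CONST → push 10. Stack: [38, 10]
BINARY_OP ^ → 38 ^ 10 = 44. Stack: [44]
STORE_FAST v → v=44. Stack: []
LOAD_CONST → push 0. Stack: [0]
STORE_FAST m → m=0. Stack: []
LOAD_FAST m → push 0. Stack: [0]
LOAD_CONST → push 7. Stack: [0, 7]
BINARY_OP & → 0 & 7 = 0. Stack: [0]
RETURN_VALUE → return 0.

0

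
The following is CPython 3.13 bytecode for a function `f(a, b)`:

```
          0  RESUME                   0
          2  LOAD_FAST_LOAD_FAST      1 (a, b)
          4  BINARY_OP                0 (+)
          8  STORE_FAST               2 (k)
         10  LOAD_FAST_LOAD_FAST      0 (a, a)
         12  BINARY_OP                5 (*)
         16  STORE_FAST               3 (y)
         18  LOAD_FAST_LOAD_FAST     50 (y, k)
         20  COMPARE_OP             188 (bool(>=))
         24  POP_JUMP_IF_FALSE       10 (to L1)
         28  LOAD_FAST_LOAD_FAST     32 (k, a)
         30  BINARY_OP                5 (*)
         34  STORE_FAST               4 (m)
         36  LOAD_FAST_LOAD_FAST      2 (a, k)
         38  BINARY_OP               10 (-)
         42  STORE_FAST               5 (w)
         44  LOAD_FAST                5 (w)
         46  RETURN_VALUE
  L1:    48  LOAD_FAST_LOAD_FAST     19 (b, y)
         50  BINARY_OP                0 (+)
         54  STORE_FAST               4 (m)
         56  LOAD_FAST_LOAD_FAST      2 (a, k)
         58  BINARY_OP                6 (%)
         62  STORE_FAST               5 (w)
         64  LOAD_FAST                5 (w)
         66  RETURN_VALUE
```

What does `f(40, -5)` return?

LOAD_FAST_LOAD_FAST a,b → push 40,-5. Stack: [40, -5]
BINARY_OP + → 40 + -5 = 35. Stack: [35]
STORE_FAST k → k=35. Stack: []
LOAD_FAST_LOAD_FAST a,a → push 40,40. Stack: [40, 40]
BINARY_OP * → 40 * 40 = 1600. Stack: [1600]
STORE_FAST y → y=1600. Stack: []
LOAD_FAST_LOAD_FAST y,k → push 1600,35. Stack: [1600, 35]
COMPARE_OP bool(>=) → 1600 vs 35 = True. Stack: [True]
POP_JUMP_IF_FALSE → pop True; no jump. Stack: []
LOAD_FAST_LOAD_FAST k,a → push 35,40. Stack: [35, 40]
BINARY_OP * → 35 * 40 = 1400. Stack: [1400]
STORE_FAST m → m=1400. Stack: []
LOAD_FAST_LOAD_FAST a,k → push 40,35. Stack: [40, 35]
BINARY_OP - → 40 - 35 = 5. Stack: [5]
STORE_FAST w → w=5. Stack: []
LOAD_FAST w → push 5. Stack: [5]
RETURN_VALUE → return 5.

5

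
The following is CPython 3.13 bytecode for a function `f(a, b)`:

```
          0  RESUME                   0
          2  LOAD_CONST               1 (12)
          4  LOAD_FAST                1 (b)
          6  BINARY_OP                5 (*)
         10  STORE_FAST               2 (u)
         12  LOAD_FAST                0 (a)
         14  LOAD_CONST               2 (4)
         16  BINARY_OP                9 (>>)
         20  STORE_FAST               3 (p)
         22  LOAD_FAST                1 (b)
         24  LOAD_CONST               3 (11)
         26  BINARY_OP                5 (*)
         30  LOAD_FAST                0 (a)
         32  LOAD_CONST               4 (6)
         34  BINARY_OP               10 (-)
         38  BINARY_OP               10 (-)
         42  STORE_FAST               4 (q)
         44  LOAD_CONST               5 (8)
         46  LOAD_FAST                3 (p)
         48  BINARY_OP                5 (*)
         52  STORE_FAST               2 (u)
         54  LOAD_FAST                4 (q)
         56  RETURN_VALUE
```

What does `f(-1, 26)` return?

LOAD_CONST → push 12. Stack: [12]
LOAD_FAST b → push 26. Stack: [12, 26]
BINARY_OP * → 12 * 26 = 312. Stack: [312]
STORE_FAST u → u=312. Stack: []
LOAD_FAST a → push -1. Stack: [-1]
LOAD_CONST → push 4. Stack: [-1, 4]
BINARY_OP >> → -1 >> 4 = -1. Stack: [-1]
STORE_FAST p → p=-1. Stack: []
LOAD_FAST b → push 26. Stack: [26]
LOAD_CONST → push 11. Stack: [26, 11]
BINARY_OP * → 26 * 11 = 286. Stack: [286]
LOAD_FAST a → push -1. Stack: [286, -1]
LOAD_CONST → push 6. Stack: [286, -1, 6]
BINARY_OP - → -1 - 6 = -7. Stack: [286, -7]
BINARY_OP - → 286 - -7 = 293. Stack: [293]
STORE_FAST q → q=293. Stack: []
LOAD_CONST → push 8. Stack: [8]
LOAD_FAST p → push -1. Stack: [8, -1]
BINARY_OP * → 8 * -1 = -8. Stack: [-8]
STORE_FAST u → u=-8. Stack: []
LOAD_FAST q → push 293. Stack: [293]
RETURN_VALUE → return 293.

293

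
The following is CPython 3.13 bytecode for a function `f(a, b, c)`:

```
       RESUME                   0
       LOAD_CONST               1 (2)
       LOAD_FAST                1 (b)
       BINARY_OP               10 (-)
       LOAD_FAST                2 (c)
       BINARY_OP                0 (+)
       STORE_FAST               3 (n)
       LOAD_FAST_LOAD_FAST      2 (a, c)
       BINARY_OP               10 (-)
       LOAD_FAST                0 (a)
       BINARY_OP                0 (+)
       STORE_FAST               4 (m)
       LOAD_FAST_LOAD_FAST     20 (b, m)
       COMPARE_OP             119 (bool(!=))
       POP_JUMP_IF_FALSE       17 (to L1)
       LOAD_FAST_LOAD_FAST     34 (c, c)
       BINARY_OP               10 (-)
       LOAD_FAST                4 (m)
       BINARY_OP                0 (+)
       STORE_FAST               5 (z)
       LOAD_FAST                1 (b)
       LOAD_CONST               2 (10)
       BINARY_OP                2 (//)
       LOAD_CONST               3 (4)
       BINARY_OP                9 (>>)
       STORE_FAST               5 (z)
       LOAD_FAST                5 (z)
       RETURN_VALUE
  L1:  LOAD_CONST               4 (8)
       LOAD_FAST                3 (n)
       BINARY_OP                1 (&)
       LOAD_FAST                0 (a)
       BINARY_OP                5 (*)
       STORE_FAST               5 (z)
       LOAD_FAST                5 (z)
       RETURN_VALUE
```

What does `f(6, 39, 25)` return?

LOAD_CONST → push 2. Stack: [2]
LOAD_FAST b → push 39. Stack: [2, 39]
BINARY_OP - → 2 - 39 = -37. Stack: [-37]
LOAD_FAST c → push 25. Stack: [-37, 25]
BINARY_OP + → -37 + 25 = -12. Stack: [-12]
STORE_FAST n → n=-12. Stack: []
LOAD_FAST_LOAD_FAST a,c → push 6,25. Stack: [6, 25]
BINARY_OP - → 6 - 25 = -19. Stack: [-19]
LOAD_FAST a → push 6. Stack: [-19, 6]
BINARY_OP + → -19 + 6 = -13. Stack: [-13]
STORE_FAST m → m=-13. Stack: []
LOAD_FAST_LOAD_FAST b,m → push 39,-13. Stack: [39, -13]
COMPARE_OP bool(!=) → 39 vs -13 = True. Stack: [True]
POP_JUMP_IF_FALSE → pop True; no jump. Stack: []
LOAD_FAST_LOAD_FAST c,c → push 25,25. Stack: [25, 25]
BINARY_OP - → 25 - 25 = 0. Stack: [0]
LOAD_FAST m → push -13. Stack: [0, -13]
BINARY_OP + → 0 + -13 = -13. Stack: [-13]
STORE_FAST z → z=-13. Stack: []
LOAD_FAST b → push 39. Stack: [39]
LOAD_CONST → push 10. Stack: [39, 10]
BINARY_OP // → 39 // 10 = 3. Stack: [3]
LOAD_CONST → push 4. Stack: [3, 4]
BINARY_OP >> → 3 >> 4 = 0. Stack: [0]
STORE_FAST z → z=0. Stack: []
LOAD_FAST z → push 0. Stack: [0]
RETURN_VALUE → return 0.

0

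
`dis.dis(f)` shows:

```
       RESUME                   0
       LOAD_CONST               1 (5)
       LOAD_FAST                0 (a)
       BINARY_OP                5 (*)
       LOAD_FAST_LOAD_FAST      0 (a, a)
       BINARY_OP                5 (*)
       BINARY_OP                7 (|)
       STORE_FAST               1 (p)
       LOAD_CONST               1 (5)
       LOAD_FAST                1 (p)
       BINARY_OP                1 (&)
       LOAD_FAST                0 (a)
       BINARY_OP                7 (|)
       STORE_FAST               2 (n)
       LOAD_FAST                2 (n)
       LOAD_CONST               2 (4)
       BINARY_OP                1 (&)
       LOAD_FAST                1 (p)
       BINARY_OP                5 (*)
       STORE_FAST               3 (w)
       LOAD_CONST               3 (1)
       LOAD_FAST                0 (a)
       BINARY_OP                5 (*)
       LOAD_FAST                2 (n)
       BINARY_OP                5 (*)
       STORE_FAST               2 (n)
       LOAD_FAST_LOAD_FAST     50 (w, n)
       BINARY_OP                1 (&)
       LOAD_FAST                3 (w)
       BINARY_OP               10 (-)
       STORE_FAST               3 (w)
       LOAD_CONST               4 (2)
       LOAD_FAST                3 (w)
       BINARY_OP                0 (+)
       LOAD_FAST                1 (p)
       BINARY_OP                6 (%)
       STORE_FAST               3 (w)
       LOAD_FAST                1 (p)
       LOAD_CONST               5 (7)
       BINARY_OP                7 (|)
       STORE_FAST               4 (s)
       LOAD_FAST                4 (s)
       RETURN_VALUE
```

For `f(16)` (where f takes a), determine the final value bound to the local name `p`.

336

LOAD_CONST → push 5. Stack: [5]
LOAD_FAST a → push 16. Stack: [5, 16]
BINARY_OP * → 5 * 16 = 80. Stack: [80]
LOAD_FAST_LOAD_FAST a,a → push 16,16. Stack: [80, 16, 16]
BINARY_OP * → 16 * 16 = 256. Stack: [80, 256]
BINARY_OP | → 80 | 256 = 336. Stack: [336]
STORE_FAST p → p=336. Stack: []
LOAD_CONST → push 5. Stack: [5]
LOAD_FAST p → push 336. Stack: [5, 336]
BINARY_OP & → 5 & 336 = 0. Stack: [0]
LOAD_FAST a → push 16. Stack: [0, 16]
BINARY_OP | → 0 | 16 = 16. Stack: [16]
STORE_FAST n → n=16. Stack: []
LOAD_FAST n → push 16. Stack: [16]
LOAD_CONST → push 4. Stack: [16, 4]
BINARY_OP & → 16 & 4 = 0. Stack: [0]
LOAD_FAST p → push 336. Stack: [0, 336]
BINARY_OP * → 0 * 336 = 0. Stack: [0]
STORE_FAST w → w=0. Stack: []
LOAD_CONST → push 1. Stack: [1]
LOAD_FAST a → push 16. Stack: [1, 16]
BINARY_OP * → 1 * 16 = 16. Stack: [16]
LOAD_FAST n → push 16. Stack: [16, 16]
BINARY_OP * → 16 * 16 = 256. Stack: [256]
STORE_FAST n → n=256. Stack: []
LOAD_FAST_LOAD_FAST w,n → push 0,256. Stack: [0, 256]
BINARY_OP & → 0 & 256 = 0. Stack: [0]
LOAD_FAST w → push 0. Stack: [0, 0]
BINARY_OP - → 0 - 0 = 0. Stack: [0]
STORE_FAST w → w=0. Stack: []
LOAD_CONST → push 2. Stack: [2]
LOAD_FAST w → push 0. Stack: [2, 0]
BINARY_OP + → 2 + 0 = 2. Stack: [2]
LOAD_FAST p → push 336. Stack: [2, 336]
BINARY_OP % → 2 % 336 = 2. Stack: [2]
STORE_FAST w → w=2. Stack: []
LOAD_FAST p → push 336. Stack: [336]
LOAD_CONST → push 7. Stack: [336, 7]
BINARY_OP | → 336 | 7 = 343. Stack: [343]
STORE_FAST s → s=343. Stack: []
LOAD_FAST s → push 343. Stack: [343]
RETURN_VALUE → return 343.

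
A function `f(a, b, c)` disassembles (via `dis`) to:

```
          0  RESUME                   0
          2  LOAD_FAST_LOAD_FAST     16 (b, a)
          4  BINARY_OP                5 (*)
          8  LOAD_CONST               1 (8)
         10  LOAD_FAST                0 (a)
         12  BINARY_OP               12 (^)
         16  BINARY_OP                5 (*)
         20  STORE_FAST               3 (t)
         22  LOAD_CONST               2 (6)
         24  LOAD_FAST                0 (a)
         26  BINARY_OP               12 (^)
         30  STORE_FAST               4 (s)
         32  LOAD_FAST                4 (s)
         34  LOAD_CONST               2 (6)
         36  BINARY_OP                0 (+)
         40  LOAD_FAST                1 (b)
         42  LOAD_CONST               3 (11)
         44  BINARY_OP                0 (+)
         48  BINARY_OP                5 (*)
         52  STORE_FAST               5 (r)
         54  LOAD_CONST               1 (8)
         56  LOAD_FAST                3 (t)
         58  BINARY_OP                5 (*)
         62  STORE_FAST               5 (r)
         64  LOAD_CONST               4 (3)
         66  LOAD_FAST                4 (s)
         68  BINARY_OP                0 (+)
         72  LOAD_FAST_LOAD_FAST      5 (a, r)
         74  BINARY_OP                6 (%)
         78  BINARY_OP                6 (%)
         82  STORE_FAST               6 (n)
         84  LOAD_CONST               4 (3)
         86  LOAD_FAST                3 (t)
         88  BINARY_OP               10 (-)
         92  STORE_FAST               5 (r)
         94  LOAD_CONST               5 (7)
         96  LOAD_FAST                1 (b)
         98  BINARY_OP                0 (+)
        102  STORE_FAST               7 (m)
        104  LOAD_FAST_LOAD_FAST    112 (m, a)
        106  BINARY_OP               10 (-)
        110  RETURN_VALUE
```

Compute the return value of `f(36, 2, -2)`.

LOAD_FAST_LOAD_FAST b,a → push 2,36. Stack: [2, 36]
BINARY_OP * → 2 * 36 = 72. Stack: [72]
LOAD_CONST → push 8. Stack: [72, 8]
LOAD_FAST a → push 36. Stack: [72, 8, 36]
BINARY_OP ^ → 8 ^ 36 = 44. Stack: [72, 44]
BINARY_OP * → 72 * 44 = 3168. Stack: [3168]
STORE_FAST t → t=3168. Stack: []
LOAD_CONST → push 6. Stack: [6]
LOAD_FAST a → push 36. Stack: [6, 36]
BINARY_OP ^ → 6 ^ 36 = 34. Stack: [34]
STORE_FAST s → s=34. Stack: []
LOAD_FAST s → push 34. Stack: [34]
LOAD_CONST → push 6. Stack: [34, 6]
BINARY_OP + → 34 + 6 = 40. Stack: [40]
LOAD_FAST b → push 2. Stack: [40, 2]
LOAD_CONST → push 11. Stack: [40, 2, 11]
BINARY_OP + → 2 + 11 = 13. Stack: [40, 13]
BINARY_OP * → 40 * 13 = 520. Stack: [520]
STORE_FAST r → r=520. Stack: []
LOAD_CONST → push 8. Stack: [8]
LOAD_FAST t → push 3168. Stack: [8, 3168]
BINARY_OP * → 8 * 3168 = 25344. Stack: [25344]
STORE_FAST r → r=25344. Stack: []
LOAD_CONST → push 3. Stack: [3]
LOAD_FAST s → push 34. Stack: [3, 34]
BINARY_OP + → 3 + 34 = 37. Stack: [37]
LOAD_FAST_LOAD_FAST a,r → push 36,25344. Stack: [37, 36, 25344]
BINARY_OP % → 36 % 25344 = 36. Stack: [37, 36]
BINARY_OP % → 37 % 36 = 1. Stack: [1]
STORE_FAST n → n=1. Stack: []
LOAD_CONST → push 3. Stack: [3]
LOAD_FAST t → push 3168. Stack: [3, 3168]
BINARY_OP - → 3 - 3168 = -3165. Stack: [-3165]
STORE_FAST r → r=-3165. Stack: []
LOAD_CONST → push 7. Stack: [7]
LOAD_FAST b → push 2. Stack: [7, 2]
BINARY_OP + → 7 + 2 = 9. Stack: [9]
STORE_FAST m → m=9. Stack: []
LOAD_FAST_LOAD_FAST m,a → push 9,36. Stack: [9, 36]
BINARY_OP - → 9 - 36 = -27. Stack: [-27]
RETURN_VALUE → return -27.

-27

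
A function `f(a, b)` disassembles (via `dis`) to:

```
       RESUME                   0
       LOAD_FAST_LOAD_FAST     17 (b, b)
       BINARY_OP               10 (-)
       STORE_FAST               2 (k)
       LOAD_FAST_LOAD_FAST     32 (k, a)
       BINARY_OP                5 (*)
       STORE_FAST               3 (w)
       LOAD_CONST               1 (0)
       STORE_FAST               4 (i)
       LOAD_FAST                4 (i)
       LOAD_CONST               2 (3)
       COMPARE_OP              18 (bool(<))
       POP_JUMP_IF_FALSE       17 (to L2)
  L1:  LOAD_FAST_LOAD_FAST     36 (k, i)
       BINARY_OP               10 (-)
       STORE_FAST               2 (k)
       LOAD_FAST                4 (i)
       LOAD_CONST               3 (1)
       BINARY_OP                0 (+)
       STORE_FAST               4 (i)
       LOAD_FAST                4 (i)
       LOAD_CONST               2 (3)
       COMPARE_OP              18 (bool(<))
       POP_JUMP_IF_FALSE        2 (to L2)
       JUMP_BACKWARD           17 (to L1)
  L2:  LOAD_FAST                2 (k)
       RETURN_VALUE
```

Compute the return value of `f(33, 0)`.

-3

LOAD_FAST_LOAD_FAST b,b → push 0,0. Stack: [0, 0]
BINARY_OP - → 0 - 0 = 0. Stack: [0]
STORE_FAST k → k=0. Stack: []
LOAD_FAST_LOAD_FAST k,a → push 0,33. Stack: [0, 33]
BINARY_OP * → 0 * 33 = 0. Stack: [0]
STORE_FAST w → w=0. Stack: []
LOAD_CONST → push 0. Stack: [0]
STORE_FAST i → i=0. Stack: []
LOAD_FAST i → push 0. Stack: [0]
LOAD_CONST → push 3. Stack: [0, 3]
COMPARE_OP bool(<) → 0 vs 3 = True. Stack: [True]
POP_JUMP_IF_FALSE → pop True; no jump. Stack: []
LOAD_FAST_LOAD_FAST k,i → push 0,0. Stack: [0, 0]
BINARY_OP - → 0 - 0 = 0. Stack: [0]
STORE_FAST k → k=0. Stack: []
LOAD_FAST i → push 0. Stack: [0]
LOAD_CONST → push 1. Stack: [0, 1]
BINARY_OP + → 0 + 1 = 1. Stack: [1]
STORE_FAST i → i=1. Stack: []
LOAD_FAST i → push 1. Stack: [1]
LOAD_CONST → push 3. Stack: [1, 3]
COMPARE_OP bool(<) → 1 vs 3 = True. Stack: [True]
POP_JUMP_IF_FALSE → pop True; no jump. Stack: []
LOAD_FAST_LOAD_FAST k,i → push 0,1. Stack: [0, 1]
BINARY_OP - → 0 - 1 = -1. Stack: [-1]
STORE_FAST k → k=-1. Stack: []
LOAD_FAST i → push 1. Stack: [1]
LOAD_CONST → push 1. Stack: [1, 1]
BINARY_OP + → 1 + 1 = 2. Stack: [2]
STORE_FAST i → i=2. Stack: []
LOAD_FAST i → push 2. Stack: [2]
LOAD_CONST → push 3. Stack: [2, 3]
COMPARE_OP bool(<) → 2 vs 3 = True. Stack: [True]
POP_JUMP_IF_FALSE → pop True; no jump. Stack: []
LOAD_FAST_LOAD_FAST k,i → push -1,2. Stack: [-1, 2]
BINARY_OP - → -1 - 2 = -3. Stack: [-3]
STORE_FAST k → k=-3. Stack: []
LOAD_FAST i → push 2. Stack: [2]
LOAD_CONST → push 1. Stack: [2, 1]
BINARY_OP + → 2 + 1 = 3. Stack: [3]
STORE_FAST i → i=3. Stack: []
LOAD_FAST i → push 3. Stack: [3]
LOAD_CONST → push 3. Stack: [3, 3]
COMPARE_OP bool(<) → 3 vs 3 = False. Stack: [False]
POP_JUMP_IF_FALSE → pop False; jump. Stack: []
LOAD_FAST k → push -3. Stack: [-3]
RETURN_VALUE → return -3.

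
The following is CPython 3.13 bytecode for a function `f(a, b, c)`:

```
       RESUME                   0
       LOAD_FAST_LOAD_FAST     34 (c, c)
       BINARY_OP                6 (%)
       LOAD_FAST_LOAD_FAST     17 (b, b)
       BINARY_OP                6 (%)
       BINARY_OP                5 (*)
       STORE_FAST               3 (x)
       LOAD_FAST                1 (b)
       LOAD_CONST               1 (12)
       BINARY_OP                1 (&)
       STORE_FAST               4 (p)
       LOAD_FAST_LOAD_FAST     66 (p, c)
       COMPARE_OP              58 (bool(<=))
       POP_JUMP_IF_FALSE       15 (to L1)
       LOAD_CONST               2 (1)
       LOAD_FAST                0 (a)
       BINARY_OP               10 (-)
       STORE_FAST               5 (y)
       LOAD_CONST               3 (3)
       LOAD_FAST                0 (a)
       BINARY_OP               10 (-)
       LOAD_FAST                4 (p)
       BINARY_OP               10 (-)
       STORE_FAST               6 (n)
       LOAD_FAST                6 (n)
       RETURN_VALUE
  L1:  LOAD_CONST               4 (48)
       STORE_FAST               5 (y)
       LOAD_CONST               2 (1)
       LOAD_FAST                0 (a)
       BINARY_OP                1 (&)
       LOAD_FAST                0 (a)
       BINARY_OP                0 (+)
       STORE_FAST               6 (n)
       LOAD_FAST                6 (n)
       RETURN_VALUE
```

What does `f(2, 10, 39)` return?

-7

LOAD_FAST_LOAD_FAST c,c → push 39,39. Stack: [39, 39]
BINARY_OP % → 39 % 39 = 0. Stack: [0]
LOAD_FAST_LOAD_FAST b,b → push 10,10. Stack: [0, 10, 10]
BINARY_OP % → 10 % 10 = 0. Stack: [0, 0]
BINARY_OP * → 0 * 0 = 0. Stack: [0]
STORE_FAST x → x=0. Stack: []
LOAD_FAST b → push 10. Stack: [10]
LOAD_CONST → push 12. Stack: [10, 12]
BINARY_OP & → 10 & 12 = 8. Stack: [8]
STORE_FAST p → p=8. Stack: []
LOAD_FAST_LOAD_FAST p,c → push 8,39. Stack: [8, 39]
COMPARE_OP bool(<=) → 8 vs 39 = True. Stack: [True]
POP_JUMP_IF_FALSE → pop True; no jump. Stack: []
LOAD_CONST → push 1. Stack: [1]
LOAD_FAST a → push 2. Stack: [1, 2]
BINARY_OP - → 1 - 2 = -1. Stack: [-1]
STORE_FAST y → y=-1. Stack: []
LOAD_CONST → push 3. Stack: [3]
LOAD_FAST a → push 2. Stack: [3, 2]
BINARY_OP - → 3 - 2 = 1. Stack: [1]
LOAD_FAST p → push 8. Stack: [1, 8]
BINARY_OP - → 1 - 8 = -7. Stack: [-7]
STORE_FAST n → n=-7. Stack: []
LOAD_FAST n → push -7. Stack: [-7]
RETURN_VALUE → return -7.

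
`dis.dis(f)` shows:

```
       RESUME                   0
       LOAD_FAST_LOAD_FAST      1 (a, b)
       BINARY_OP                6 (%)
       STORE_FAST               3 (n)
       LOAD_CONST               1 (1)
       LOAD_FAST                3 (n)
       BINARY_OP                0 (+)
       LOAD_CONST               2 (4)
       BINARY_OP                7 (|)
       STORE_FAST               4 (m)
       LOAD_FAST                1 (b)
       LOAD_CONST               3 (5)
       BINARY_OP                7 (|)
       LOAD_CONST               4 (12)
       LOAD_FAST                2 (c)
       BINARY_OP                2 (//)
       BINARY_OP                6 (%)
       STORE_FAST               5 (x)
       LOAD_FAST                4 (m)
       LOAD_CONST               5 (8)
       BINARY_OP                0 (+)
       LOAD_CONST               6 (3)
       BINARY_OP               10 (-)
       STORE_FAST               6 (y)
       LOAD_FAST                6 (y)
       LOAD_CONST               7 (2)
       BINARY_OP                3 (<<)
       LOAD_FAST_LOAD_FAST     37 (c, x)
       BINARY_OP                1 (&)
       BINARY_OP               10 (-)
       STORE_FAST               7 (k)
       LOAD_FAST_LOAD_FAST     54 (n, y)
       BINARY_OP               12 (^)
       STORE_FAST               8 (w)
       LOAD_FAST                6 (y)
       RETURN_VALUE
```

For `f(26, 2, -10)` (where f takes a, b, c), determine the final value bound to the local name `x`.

-1

LOAD_FAST_LOAD_FAST a,b → push 26,2. Stack: [26, 2]
BINARY_OP % → 26 % 2 = 0. Stack: [0]
STORE_FAST n → n=0. Stack: []
LOAD_CONST → push 1. Stack: [1]
LOAD_FAST n → push 0. Stack: [1, 0]
BINARY_OP + → 1 + 0 = 1. Stack: [1]
LOAD_CONST → push 4. Stack: [1, 4]
BINARY_OP | → 1 | 4 = 5. Stack: [5]
STORE_FAST m → m=5. Stack: []
LOAD_FAST b → push 2. Stack: [2]
LOAD_CONST → push 5. Stack: [2, 5]
BINARY_OP | → 2 | 5 = 7. Stack: [7]
LOAD_CONST → push 12. Stack: [7, 12]
LOAD_FAST c → push -10. Stack: [7, 12, -10]
BINARY_OP // → 12 // -10 = -2. Stack: [7, -2]
BINARY_OP % → 7 % -2 = -1. Stack: [-1]
STORE_FAST x → x=-1. Stack: []
LOAD_FAST m → push 5. Stack: [5]
LOAD_CONST → push 8. Stack: [5, 8]
BINARY_OP + → 5 + 8 = 13. Stack: [13]
LOAD_CONST → push 3. Stack: [13, 3]
BINARY_OP - → 13 - 3 = 10. Stack: [10]
STORE_FAST y → y=10. Stack: []
LOAD_FAST y → push 10. Stack: [10]
LOAD_CONST → push 2. Stack: [10, 2]
BINARY_OP << → 10 << 2 = 40. Stack: [40]
LOAD_FAST_LOAD_FAST c,x → push -10,-1. Stack: [40, -10, -1]
BINARY_OP & → -10 & -1 = -10. Stack: [40, -10]
BINARY_OP - → 40 - -10 = 50. Stack: [50]
STORE_FAST k → k=50. Stack: []
LOAD_FAST_LOAD_FAST n,y → push 0,10. Stack: [0, 10]
BINARY_OP ^ → 0 ^ 10 = 10. Stack: [10]
STORE_FAST w → w=10. Stack: []
LOAD_FAST y → push 10. Stack: [10]
RETURN_VALUE → return 10.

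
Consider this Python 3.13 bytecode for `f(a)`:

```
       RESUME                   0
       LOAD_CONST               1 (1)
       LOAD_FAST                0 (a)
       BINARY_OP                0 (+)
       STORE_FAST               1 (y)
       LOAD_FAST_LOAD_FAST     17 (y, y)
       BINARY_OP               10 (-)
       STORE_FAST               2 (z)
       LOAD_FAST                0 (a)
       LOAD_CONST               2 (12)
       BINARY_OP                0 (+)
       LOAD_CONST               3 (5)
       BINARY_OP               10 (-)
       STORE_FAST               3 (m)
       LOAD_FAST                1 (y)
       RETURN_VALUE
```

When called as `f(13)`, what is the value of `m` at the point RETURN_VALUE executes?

20

LOAD_CONST → push 1. Stack: [1]
LOAD_FAST a → push 13. Stack: [1, 13]
BINARY_OP + → 1 + 13 = 14. Stack: [14]
STORE_FAST y → y=14. Stack: []
LOAD_FAST_LOAD_FAST y,y → push 14,14. Stack: [14, 14]
BINARY_OP - → 14 - 14 = 0. Stack: [0]
STORE_FAST z → z=0. Stack: []
LOAD_FAST a → push 13. Stack: [13]
LOAD_CONST → push 12. Stack: [13, 12]
BINARY_OP + → 13 + 12 = 25. Stack: [25]
LOAD_CONST → push 5. Stack: [25, 5]
BINARY_OP - → 25 - 5 = 20. Stack: [20]
STORE_FAST m → m=20. Stack: []
LOAD_FAST y → push 14. Stack: [14]
RETURN_VALUE → return 14.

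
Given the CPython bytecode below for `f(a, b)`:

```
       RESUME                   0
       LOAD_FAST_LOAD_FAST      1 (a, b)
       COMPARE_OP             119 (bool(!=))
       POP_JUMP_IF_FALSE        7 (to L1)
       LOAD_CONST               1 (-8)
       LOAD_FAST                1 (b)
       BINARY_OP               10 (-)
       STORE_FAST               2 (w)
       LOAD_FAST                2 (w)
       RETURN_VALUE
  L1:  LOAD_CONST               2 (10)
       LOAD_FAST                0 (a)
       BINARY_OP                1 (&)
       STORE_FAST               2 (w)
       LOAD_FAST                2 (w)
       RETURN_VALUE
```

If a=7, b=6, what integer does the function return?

-14

LOAD_FAST_LOAD_FAST a,b → push 7,6. Stack: [7, 6]
COMPARE_OP bool(!=) → 7 vs 6 = True. Stack: [True]
POP_JUMP_IF_FALSE → pop True; no jump. Stack: []
LOAD_CONST → push -8. Stack: [-8]
LOAD_FAST b → push 6. Stack: [-8, 6]
BINARY_OP - → -8 - 6 = -14. Stack: [-14]
STORE_FAST w → w=-14. Stack: []
LOAD_FAST w → push -14. Stack: [-14]
RETURN_VALUE → return -14.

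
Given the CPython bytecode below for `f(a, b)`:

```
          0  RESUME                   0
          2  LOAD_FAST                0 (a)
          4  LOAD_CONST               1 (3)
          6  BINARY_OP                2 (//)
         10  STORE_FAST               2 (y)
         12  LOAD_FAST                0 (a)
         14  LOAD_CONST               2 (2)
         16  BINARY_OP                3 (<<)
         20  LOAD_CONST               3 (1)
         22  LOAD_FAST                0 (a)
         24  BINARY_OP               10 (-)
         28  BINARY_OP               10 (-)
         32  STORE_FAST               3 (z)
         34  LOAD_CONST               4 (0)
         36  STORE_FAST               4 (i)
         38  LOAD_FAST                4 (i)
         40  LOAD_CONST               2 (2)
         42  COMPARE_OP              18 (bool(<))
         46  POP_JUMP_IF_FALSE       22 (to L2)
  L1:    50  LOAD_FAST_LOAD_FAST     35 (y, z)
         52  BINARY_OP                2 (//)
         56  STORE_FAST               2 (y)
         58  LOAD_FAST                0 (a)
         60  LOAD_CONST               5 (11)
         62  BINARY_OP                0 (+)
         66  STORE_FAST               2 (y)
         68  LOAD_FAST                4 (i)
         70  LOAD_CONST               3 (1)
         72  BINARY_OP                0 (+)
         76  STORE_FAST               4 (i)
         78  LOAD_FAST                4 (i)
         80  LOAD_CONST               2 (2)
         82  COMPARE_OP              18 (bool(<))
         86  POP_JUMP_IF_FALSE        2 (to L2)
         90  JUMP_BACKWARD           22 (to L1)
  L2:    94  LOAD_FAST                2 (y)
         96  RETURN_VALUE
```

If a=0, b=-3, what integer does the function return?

11

LOAD_FAST a → push 0. Stack: [0]
LOAD_CONST → push 3. Stack: [0, 3]
BINARY_OP // → 0 // 3 = 0. Stack: [0]
STORE_FAST y → y=0. Stack: []
LOAD_FAST a → push 0. Stack: [0]
LOAD_CONST → push 2. Stack: [0, 2]
BINARY_OP << → 0 << 2 = 0. Stack: [0]
LOAD_CONST → push 1. Stack: [0, 1]
LOAD_FAST a → push 0. Stack: [0, 1, 0]
BINARY_OP - → 1 - 0 = 1. Stack: [0, 1]
BINARY_OP - → 0 - 1 = -1. Stack: [-1]
STORE_FAST z → z=-1. Stack: []
LOAD_CONST → push 0. Stack: [0]
STORE_FAST i → i=0. Stack: []
LOAD_FAST i → push 0. Stack: [0]
LOAD_CONST → push 2. Stack: [0, 2]
COMPARE_OP bool(<) → 0 vs 2 = True. Stack: [True]
POP_JUMP_IF_FALSE → pop True; no jump. Stack: []
LOAD_FAST_LOAD_FAST y,z → push 0,-1. Stack: [0, -1]
BINARY_OP // → 0 // -1 = 0. Stack: [0]
STORE_FAST y → y=0. Stack: []
LOAD_FAST a → push 0. Stack: [0]
LOAD_CONST → push 11. Stack: [0, 11]
BINARY_OP + → 0 + 11 = 11. Stack: [11]
STORE_FAST y → y=11. Stack: []
LOAD_FAST i → push 0. Stack: [0]
LOAD_CONST → push 1. Stack: [0, 1]
BINARY_OP + → 0 + 1 = 1. Stack: [1]
STORE_FAST i → i=1. Stack: []
LOAD_FAST i → push 1. Stack: [1]
LOAD_CONST → push 2. Stack: [1, 2]
COMPARE_OP bool(<) → 1 vs 2 = True. Stack: [True]
POP_JUMP_IF_FALSE → pop True; no jump. Stack: []
LOAD_FAST_LOAD_FAST y,z → push 11,-1. Stack: [11, -1]
BINARY_OP // → 11 // -1 = -11. Stack: [-11]
STORE_FAST y → y=-11. Stack: []
LOAD_FAST a → push 0. Stack: [0]
LOAD_CONST → push 11. Stack: [0, 11]
BINARY_OP + → 0 + 11 = 11. Stack: [11]
STORE_FAST y → y=11. Stack: []
LOAD_FAST i → push 1. Stack: [1]
LOAD_CONST → push 1. Stack: [1, 1]
BINARY_OP + → 1 + 1 = 2. Stack: [2]
STORE_FAST i → i=2. Stack: []
LOAD_FAST i → push 2. Stack: [2]
LOAD_CONST → push 2. Stack: [2, 2]
COMPARE_OP bool(<) → 2 vs 2 = False. Stack: [False]
POP_JUMP_IF_FALSE → pop False; jump. Stack: []
LOAD_FAST y → push 11. Stack: [11]
RETURN_VALUE → return 11.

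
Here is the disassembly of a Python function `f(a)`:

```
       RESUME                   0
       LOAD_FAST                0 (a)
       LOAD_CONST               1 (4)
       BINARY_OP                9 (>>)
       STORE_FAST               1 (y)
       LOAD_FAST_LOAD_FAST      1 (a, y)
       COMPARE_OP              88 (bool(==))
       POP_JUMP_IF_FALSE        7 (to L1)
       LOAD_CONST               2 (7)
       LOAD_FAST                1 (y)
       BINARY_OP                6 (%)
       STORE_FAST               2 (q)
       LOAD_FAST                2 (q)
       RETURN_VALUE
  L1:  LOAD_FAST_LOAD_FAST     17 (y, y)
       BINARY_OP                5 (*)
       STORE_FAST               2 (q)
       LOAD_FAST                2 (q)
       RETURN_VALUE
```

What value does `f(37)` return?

4

LOAD_FAST a → push 37. Stack: [37]
LOAD_CONST → push 4. Stack: [37, 4]
BINARY_OP >> → 37 >> 4 = 2. Stack: [2]
STORE_FAST y → y=2. Stack: []
LOAD_FAST_LOAD_FAST a,y → push 37,2. Stack: [37, 2]
COMPARE_OP bool(==) → 37 vs 2 = False. Stack: [False]
POP_JUMP_IF_FALSE → pop False; jump. Stack: []
LOAD_FAST_LOAD_FAST y,y → push 2,2. Stack: [2, 2]
BINARY_OP * → 2 * 2 = 4. Stack: [4]
STORE_FAST q → q=4. Stack: []
LOAD_FAST q → push 4. Stack: [4]
RETURN_VALUE → return 4.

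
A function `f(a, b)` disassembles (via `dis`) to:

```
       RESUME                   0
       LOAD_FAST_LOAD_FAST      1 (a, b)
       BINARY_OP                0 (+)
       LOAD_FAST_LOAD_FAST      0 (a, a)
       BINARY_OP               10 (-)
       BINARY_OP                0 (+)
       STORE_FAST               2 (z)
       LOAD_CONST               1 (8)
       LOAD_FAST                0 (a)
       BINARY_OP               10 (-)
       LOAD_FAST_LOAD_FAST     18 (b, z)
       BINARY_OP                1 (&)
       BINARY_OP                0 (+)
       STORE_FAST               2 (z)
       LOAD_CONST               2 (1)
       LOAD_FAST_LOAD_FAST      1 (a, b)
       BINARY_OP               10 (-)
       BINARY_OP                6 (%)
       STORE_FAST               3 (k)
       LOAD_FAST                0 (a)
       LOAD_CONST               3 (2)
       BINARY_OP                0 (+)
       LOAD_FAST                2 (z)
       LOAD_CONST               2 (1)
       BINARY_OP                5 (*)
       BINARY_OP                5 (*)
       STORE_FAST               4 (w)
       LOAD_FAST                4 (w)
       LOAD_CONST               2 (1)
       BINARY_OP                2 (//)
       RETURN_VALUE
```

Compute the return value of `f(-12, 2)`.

-220

LOAD_FAST_LOAD_FAST a,b → push -12,2. Stack: [-12, 2]
BINARY_OP + → -12 + 2 = -10. Stack: [-10]
LOAD_FAST_LOAD_FAST a,a → push -12,-12. Stack: [-10, -12, -12]
BINARY_OP - → -12 - -12 = 0. Stack: [-10, 0]
BINARY_OP + → -10 + 0 = -10. Stack: [-10]
STORE_FAST z → z=-10. Stack: []
LOAD_CONST → push 8. Stack: [8]
LOAD_FAST a → push -12. Stack: [8, -12]
BINARY_OP - → 8 - -12 = 20. Stack: [20]
LOAD_FAST_LOAD_FAST b,z → push 2,-10. Stack: [20, 2, -10]
BINARY_OP & → 2 & -10 = 2. Stack: [20, 2]
BINARY_OP + → 20 + 2 = 22. Stack: [22]
STORE_FAST z → z=22. Stack: []
LOAD_CONST → push 1. Stack: [1]
LOAD_FAST_LOAD_FAST a,b → push -12,2. Stack: [1, -12, 2]
BINARY_OP - → -12 - 2 = -14. Stack: [1, -14]
BINARY_OP % → 1 % -14 = -13. Stack: [-13]
STORE_FAST k → k=-13. Stack: []
LOAD_FAST a → push -12. Stack: [-12]
LOAD_CONST → push 2. Stack: [-12, 2]
BINARY_OP + → -12 + 2 = -10. Stack: [-10]
LOAD_FAST z → push 22. Stack: [-10, 22]
LOAD_CONST → push 1. Stack: [-10, 22, 1]
BINARY_OP * → 22 * 1 = 22. Stack: [-10, 22]
BINARY_OP * → -10 * 22 = -220. Stack: [-220]
STORE_FAST w → w=-220. Stack: []
LOAD_FAST w → push -220. Stack: [-220]
LOAD_CONST → push 1. Stack: [-220, 1]
BINARY_OP // → -220 // 1 = -220. Stack: [-220]
RETURN_VALUE → return -220.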